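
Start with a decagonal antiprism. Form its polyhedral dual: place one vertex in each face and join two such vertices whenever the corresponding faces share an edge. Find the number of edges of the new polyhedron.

The base solid has V = 20, E = 40, F = 22.
The dual swaps V and F and preserves E: V′ = F = 22, E′ = E = 40, F′ = V = 20.

40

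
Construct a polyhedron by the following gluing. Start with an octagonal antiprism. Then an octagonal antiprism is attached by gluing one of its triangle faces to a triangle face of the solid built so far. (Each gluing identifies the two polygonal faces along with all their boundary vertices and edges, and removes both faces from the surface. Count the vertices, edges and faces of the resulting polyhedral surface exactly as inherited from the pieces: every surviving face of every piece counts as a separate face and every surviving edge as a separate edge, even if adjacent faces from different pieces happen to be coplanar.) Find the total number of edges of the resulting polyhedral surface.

61

An octagonal antiprism: V=16, E=32, F=18.
Attach an octagonal antiprism (V=16, E=32, F=18) along a 3-gon: merge 3 vertices and 3 edges, delete both glued faces → V=29, E=61, F=34.
Check: V − E + F = 29 − 61 + 34 = 2.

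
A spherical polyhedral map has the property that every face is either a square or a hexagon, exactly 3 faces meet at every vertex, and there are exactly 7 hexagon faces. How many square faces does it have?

6

Let x be the number of squares; then F = 7 + x.
Edge–face incidences: 2E = 6·7 + 4·x = 42 + 4x.
Every vertex has degree 3, so 3V = 2E.
Euler: V − E + F = 2 ⇒ (2E)/3 − E + (7 + x) = 2.
Multiply by 6: 2·(2E) − 3·(2E) + 6·(7 + x) = 12, i.e. 42 + 6x − (42 + 4x) = 12.
Collecting terms: 2x = 12, so x = 6.
Then 2E = 42 + 4·6 = 66, so E = 33, V = 2E/3 = 22, F = 7 + 6 = 13.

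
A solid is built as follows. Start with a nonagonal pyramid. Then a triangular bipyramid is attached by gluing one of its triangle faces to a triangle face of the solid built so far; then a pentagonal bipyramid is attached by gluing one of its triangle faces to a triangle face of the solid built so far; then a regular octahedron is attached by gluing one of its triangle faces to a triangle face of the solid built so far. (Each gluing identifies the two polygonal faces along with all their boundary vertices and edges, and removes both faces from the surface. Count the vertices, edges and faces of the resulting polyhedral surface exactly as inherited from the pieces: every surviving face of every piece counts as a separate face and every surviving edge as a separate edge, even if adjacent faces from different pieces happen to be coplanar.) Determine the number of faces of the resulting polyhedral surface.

28

A nonagonal pyramid: V=10, E=18, F=10.
Attach a triangular bipyramid (V=5, E=9, F=6) along a 3-gon: merge 3 vertices and 3 edges, delete both glued faces → V=12, E=24, F=14.
Attach a pentagonal bipyramid (V=7, E=15, F=10) along a 3-gon: merge 3 vertices and 3 edges, delete both glued faces → V=16, E=36, F=22.
Attach a regular octahedron (V=6, E=12, F=8) along a 3-gon: merge 3 vertices and 3 edges, delete both glued faces → V=19, E=45, F=28.
Check: V − E + F = 19 − 45 + 28 = 2.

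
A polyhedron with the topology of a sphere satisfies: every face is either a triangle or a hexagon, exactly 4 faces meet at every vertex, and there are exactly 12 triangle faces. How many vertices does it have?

12

Let x be the number of hexagons; then F = 12 + x.
Edge–face incidences: 2E = 3·12 + 6·x = 36 + 6x.
Every vertex has degree 4, so 4V = 2E.
Euler: V − E + F = 2 ⇒ (2E)/4 − E + (12 + x) = 2.
Multiply by 8: 2·(2E) − 4·(2E) + 8·(12 + x) = 16, i.e. 96 + 8x − 2·(36 + 6x) = 16.
Collecting terms: −4x + 24 = 16, so −4x = −8, so x = 2.
Then 2E = 36 + 6·2 = 48, so E = 24, V = 2E/4 = 12, F = 12 + 2 = 14.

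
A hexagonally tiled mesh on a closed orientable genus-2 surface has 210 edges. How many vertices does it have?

138

χ = 2 − 2·2 = -2, and every face is a hexagon so 6F = 2E.
F = 2E/6 = 70. Then V = -2 + E − F = -2 + 210 − 70 = 138.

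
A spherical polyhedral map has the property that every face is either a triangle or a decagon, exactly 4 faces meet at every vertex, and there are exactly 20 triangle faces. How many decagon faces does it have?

Let x be the number of decagons; then F = 20 + x.
Edge–face incidences: 2E = 3·20 + 10·x = 60 + 10x.
Every vertex has degree 4, so 4V = 2E.
Euler: V − E + F = 2 ⇒ (2E)/4 − E + (20 + x) = 2.
Multiply by 8: 2·(2E) − 4·(2E) + 8·(20 + x) = 16, i.e. 160 + 8x − 2·(60 + 10x) = 16.
Collecting terms: −12x + 40 = 16, so −12x = −24, so x = 2.
Then 2E = 60 + 10·2 = 80, so E = 40, V = 2E/4 = 20, F = 20 + 2 = 22.

2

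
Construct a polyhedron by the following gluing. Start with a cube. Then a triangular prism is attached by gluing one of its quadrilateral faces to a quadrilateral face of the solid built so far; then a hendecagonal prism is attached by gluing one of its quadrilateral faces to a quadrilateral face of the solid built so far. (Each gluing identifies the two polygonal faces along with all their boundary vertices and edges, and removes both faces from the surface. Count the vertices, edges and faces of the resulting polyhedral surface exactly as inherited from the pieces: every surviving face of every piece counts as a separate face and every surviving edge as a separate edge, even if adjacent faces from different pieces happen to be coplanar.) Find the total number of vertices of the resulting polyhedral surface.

28

A cube: V=8, E=12, F=6.
Attach a triangular prism (V=6, E=9, F=5) along a 4-gon: merge 4 vertices and 4 edges, delete both glued faces → V=10, E=17, F=9.
Attach a hendecagonal prism (V=22, E=33, F=13) along a 4-gon: merge 4 vertices and 4 edges, delete both glued faces → V=28, E=46, F=20.
Check: V − E + F = 28 − 46 + 20 = 2.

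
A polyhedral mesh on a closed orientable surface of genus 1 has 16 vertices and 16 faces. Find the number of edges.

For a closed orientable surface of genus 1, χ = 2 − 2·1 = 0.
E = V + F − (0) = 16 + 16 − (0) = 32.

32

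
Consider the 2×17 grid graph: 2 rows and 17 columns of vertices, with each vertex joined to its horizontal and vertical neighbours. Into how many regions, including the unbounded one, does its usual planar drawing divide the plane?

The grid has V = 2·17 = 34 vertices and E = 2·16 + 17·1 = 49 edges.
F = 2 − V + E = 2 − 34 + 49 = 17.

17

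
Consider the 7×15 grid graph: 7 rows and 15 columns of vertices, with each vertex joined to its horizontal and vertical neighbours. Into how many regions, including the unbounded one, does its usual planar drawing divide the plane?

85

The grid has V = 7·15 = 105 vertices and E = 7·14 + 15·6 = 188 edges.
F = 2 − V + E = 2 − 105 + 188 = 85.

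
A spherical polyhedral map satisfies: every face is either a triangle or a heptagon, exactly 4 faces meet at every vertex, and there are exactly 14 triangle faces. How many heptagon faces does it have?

Let x be the number of heptagons; then F = 14 + x.
Edge–face incidences: 2E = 3·14 + 7·x = 42 + 7x.
Every vertex has degree 4, so 4V = 2E.
Euler: V − E + F = 2 ⇒ (2E)/4 − E + (14 + x) = 2.
Multiply by 8: 2·(2E) − 4·(2E) + 8·(14 + x) = 16, i.e. 112 + 8x − 2·(42 + 7x) = 16.
Collecting terms: −6x + 28 = 16, so −6x = −12, so x = 2.
Then 2E = 42 + 7·2 = 56, so E = 28, V = 2E/4 = 14, F = 14 + 2 = 16.

2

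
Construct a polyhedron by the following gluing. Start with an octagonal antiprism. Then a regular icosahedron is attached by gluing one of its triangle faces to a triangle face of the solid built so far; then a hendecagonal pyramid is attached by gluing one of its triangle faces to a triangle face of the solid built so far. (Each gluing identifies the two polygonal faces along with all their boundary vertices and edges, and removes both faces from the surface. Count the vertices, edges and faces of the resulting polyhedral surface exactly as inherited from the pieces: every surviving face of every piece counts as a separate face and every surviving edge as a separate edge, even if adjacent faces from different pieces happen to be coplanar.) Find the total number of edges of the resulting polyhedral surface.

An octagonal antiprism: V=16, E=32, F=18.
Attach a regular icosahedron (V=12, E=30, F=20) along a 3-gon: merge 3 vertices and 3 edges, delete both glued faces → V=25, E=59, F=36.
Attach a hendecagonal pyramid (V=12, E=22, F=12) along a 3-gon: merge 3 vertices and 3 edges, delete both glued faces → V=34, E=78, F=46.
Check: V − E + F = 34 − 78 + 46 = 2.

78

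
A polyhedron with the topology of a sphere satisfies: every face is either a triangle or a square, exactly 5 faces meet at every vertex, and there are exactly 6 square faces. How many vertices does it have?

Let x be the number of triangles; then F = 6 + x.
Edge–face incidences: 2E = 4·6 + 3·x = 24 + 3x.
Every vertex has degree 5, so 5V = 2E.
Euler: V − E + F = 2 ⇒ (2E)/5 − E + (6 + x) = 2.
Multiply by 10: 2·(2E) − 5·(2E) + 10·(6 + x) = 20, i.e. 60 + 10x − 3·(24 + 3x) = 20.
Collecting terms: x − 12 = 20, so x = 32.
Then 2E = 24 + 3·32 = 120, so E = 60, V = 2E/5 = 24, F = 6 + 32 = 38.

24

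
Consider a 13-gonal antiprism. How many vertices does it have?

An antiprism on an n-gon has two n-gon caps and 2n triangles: V = 2·13 = 26, E = 4·13 = 52, F = 2·13 + 2 = 28.
Check: V − E + F = 26 − 52 + 28 = 2.

26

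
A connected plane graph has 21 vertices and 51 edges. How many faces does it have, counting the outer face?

Euler's formula for a connected plane graph: V − E + F = 2, so F = 2 − 21 + 51 = 32.

32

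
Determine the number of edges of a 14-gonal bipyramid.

42

A bipyramid over an n-gon has 2n triangular faces and n + 2 vertices: V = 14 + 2 = 16, E = 3·14 = 42, F = 2·14 = 28.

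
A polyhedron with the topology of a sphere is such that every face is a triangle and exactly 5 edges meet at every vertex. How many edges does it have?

30

Each face has 3 edges and each edge borders two faces, so 2E = 3F.
Each vertex has degree 5, so 5V = 2E and hence V = 3F/5.
Euler: V − E + F = 2 ⇒ (3F/5) − (3F/2) + F = 2.
Multiply by 10: (6 − 15 + 10)F = 20, i.e. 1F = 20.
So F = 20, E = 3·20/2 = 30, V = 3·20/5 = 12.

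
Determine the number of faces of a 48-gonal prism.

50

A prism on an n-gon has two n-gon bases and n rectangular sides: V = 2·48 = 96, E = 3·48 = 144, F = 48 + 2 = 50.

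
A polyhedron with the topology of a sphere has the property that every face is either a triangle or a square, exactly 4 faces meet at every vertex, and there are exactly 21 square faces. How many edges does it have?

54

Let x be the number of triangles; then F = 21 + x.
Edge–face incidences: 2E = 4·21 + 3·x = 84 + 3x.
Every vertex has degree 4, so 4V = 2E.
Euler: V − E + F = 2 ⇒ (2E)/4 − E + (21 + x) = 2.
Multiply by 8: 2·(2E) − 4·(2E) + 8·(21 + x) = 16, i.e. 168 + 8x − 2·(84 + 3x) = 16.
Collecting terms: 2x = 16, so x = 8.
Then 2E = 84 + 3·8 = 108, so E = 54, V = 2E/4 = 27, F = 21 + 8 = 29.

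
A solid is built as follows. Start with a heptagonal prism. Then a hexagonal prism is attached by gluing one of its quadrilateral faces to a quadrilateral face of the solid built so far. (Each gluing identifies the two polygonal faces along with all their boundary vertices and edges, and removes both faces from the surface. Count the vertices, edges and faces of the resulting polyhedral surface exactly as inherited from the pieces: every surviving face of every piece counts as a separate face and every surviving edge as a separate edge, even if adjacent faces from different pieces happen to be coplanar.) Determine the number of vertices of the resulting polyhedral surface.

A heptagonal prism: V=14, E=21, F=9.
Attach a hexagonal prism (V=12, E=18, F=8) along a 4-gon: merge 4 vertices and 4 edges, delete both glued faces → V=22, E=35, F=15.
Check: V − E + F = 22 − 35 + 15 = 2.

22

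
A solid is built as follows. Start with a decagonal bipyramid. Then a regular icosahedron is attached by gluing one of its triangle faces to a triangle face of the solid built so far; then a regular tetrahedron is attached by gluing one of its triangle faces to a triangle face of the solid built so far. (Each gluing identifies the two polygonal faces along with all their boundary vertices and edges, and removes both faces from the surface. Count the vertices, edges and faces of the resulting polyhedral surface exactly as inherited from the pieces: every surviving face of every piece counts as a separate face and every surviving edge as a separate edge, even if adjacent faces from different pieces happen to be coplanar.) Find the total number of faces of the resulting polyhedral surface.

A decagonal bipyramid: V=12, E=30, F=20.
Attach a regular icosahedron (V=12, E=30, F=20) along a 3-gon: merge 3 vertices and 3 edges, delete both glued faces → V=21, E=57, F=38.
Attach a regular tetrahedron (V=4, E=6, F=4) along a 3-gon: merge 3 vertices and 3 edges, delete both glued faces → V=22, E=60, F=40.
Check: V − E + F = 22 − 60 + 40 = 2.

40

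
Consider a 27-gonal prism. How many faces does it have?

29

A prism on an n-gon has two n-gon bases and n rectangular sides: V = 2·27 = 54, E = 3·27 = 81, F = 27 + 2 = 29.
Check: V − E + F = 54 − 81 + 29 = 2.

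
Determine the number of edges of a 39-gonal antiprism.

An antiprism on an n-gon has two n-gon caps and 2n triangles: V = 2·39 = 78, E = 4·39 = 156, F = 2·39 + 2 = 80.
Check: V − E + F = 78 − 156 + 80 = 2.

156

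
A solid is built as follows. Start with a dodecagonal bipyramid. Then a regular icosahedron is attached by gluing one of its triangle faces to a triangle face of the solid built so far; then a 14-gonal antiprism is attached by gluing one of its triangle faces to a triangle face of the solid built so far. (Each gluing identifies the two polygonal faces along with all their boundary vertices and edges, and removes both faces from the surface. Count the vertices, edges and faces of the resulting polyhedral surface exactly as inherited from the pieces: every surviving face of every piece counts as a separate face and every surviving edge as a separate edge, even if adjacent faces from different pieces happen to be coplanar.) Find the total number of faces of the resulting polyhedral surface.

70

A dodecagonal bipyramid: V=14, E=36, F=24.
Attach a regular icosahedron (V=12, E=30, F=20) along a 3-gon: merge 3 vertices and 3 edges, delete both glued faces → V=23, E=63, F=42.
Attach a 14-gonal antiprism (V=28, E=56, F=30) along a 3-gon: merge 3 vertices and 3 edges, delete both glued faces → V=48, E=116, F=70.
Check: V − E + F = 48 − 116 + 70 = 2.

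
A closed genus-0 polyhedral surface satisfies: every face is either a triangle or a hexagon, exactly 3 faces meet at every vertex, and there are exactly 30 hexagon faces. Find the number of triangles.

Let x be the number of triangles; then F = 30 + x.
Edge–face incidences: 2E = 6·30 + 3·x = 180 + 3x.
Every vertex has degree 3, so 3V = 2E.
Euler: V − E + F = 2 ⇒ (2E)/3 − E + (30 + x) = 2.
Multiply by 6: 2·(2E) − 3·(2E) + 6·(30 + x) = 12, i.e. 180 + 6x − (180 + 3x) = 12.
Collecting terms: 3x = 12, so x = 4.
Then 2E = 180 + 3·4 = 192, so E = 96, V = 2E/3 = 64, F = 30 + 4 = 34.

4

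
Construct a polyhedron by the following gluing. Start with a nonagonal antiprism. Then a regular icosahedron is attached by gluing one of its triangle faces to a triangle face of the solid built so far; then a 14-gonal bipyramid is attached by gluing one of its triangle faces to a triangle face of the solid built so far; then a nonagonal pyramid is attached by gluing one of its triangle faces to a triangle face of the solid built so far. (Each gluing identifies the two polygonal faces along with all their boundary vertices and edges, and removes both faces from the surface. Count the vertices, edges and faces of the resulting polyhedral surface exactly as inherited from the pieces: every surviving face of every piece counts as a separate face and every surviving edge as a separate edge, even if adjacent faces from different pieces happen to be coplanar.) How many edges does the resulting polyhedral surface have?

A nonagonal antiprism: V=18, E=36, F=20.
Attach a regular icosahedron (V=12, E=30, F=20) along a 3-gon: merge 3 vertices and 3 edges, delete both glued faces → V=27, E=63, F=38.
Attach a 14-gonal bipyramid (V=16, E=42, F=28) along a 3-gon: merge 3 vertices and 3 edges, delete both glued faces → V=40, E=102, F=64.
Attach a nonagonal pyramid (V=10, E=18, F=10) along a 3-gon: merge 3 vertices and 3 edges, delete both glued faces → V=47, E=117, F=72.
Check: V − E + F = 47 − 117 + 72 = 2.

117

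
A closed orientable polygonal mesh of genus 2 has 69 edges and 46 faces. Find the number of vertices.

21

For a closed orientable surface of genus 2, χ = 2 − 2·2 = -2.
V = -2 + E − F = -2 + 69 − 46 = 21.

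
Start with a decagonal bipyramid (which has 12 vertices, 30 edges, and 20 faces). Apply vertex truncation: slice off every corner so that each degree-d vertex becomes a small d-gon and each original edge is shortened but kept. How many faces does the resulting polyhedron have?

32

Truncation replaces each original edge-end by a new vertex, so V′ = 2E = 60.
Each original edge survives, and each old vertex of degree d contributes d new edges; summing degrees gives Σd = 2E, so E′ = E + 2E = 3E = 90.
Each original face survives and each original vertex becomes one new face: F′ = F + V = 32.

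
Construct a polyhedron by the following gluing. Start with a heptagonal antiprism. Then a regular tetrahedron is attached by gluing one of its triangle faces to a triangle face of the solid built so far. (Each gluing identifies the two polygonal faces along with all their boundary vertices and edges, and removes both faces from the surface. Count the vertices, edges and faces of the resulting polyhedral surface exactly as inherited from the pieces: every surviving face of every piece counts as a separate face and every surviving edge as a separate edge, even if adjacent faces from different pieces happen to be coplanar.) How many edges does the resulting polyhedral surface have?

A heptagonal antiprism: V=14, E=28, F=16.
Attach a regular tetrahedron (V=4, E=6, F=4) along a 3-gon: merge 3 vertices and 3 edges, delete both glued faces → V=15, E=31, F=18.
Check: V − E + F = 15 − 31 + 18 = 2.

31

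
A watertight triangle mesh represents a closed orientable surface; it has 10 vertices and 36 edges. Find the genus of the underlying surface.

Every face is a triangle and each edge borders two faces, so 3F = 2·36, giving F = 24.
χ = V − E + F = 10 − 36 + 24 = -2.
For a closed orientable surface χ = 2 − 2g, so g = (2 − (-2))/2 = 2.

2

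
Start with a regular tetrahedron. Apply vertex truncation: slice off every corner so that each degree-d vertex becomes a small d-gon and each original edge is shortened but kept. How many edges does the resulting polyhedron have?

18

The base solid has V = 4, E = 6, F = 4.
Truncation replaces each original edge-end by a new vertex, so V′ = 2E = 12.
Each original edge survives, and each old vertex of degree d contributes d new edges; summing degrees gives Σd = 2E, so E′ = E + 2E = 3E = 18.
Each original face survives and each original vertex becomes one new face: F′ = F + V = 8.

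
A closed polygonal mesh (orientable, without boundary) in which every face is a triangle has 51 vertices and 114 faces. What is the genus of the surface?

4

Every face is a triangle, so 2E = 3·114 = 342, giving E = 171.
χ = V − E + F = 51 − 171 + 114 = -6.
For a closed orientable surface χ = 2 − 2g, so g = (2 − (-6))/2 = 4.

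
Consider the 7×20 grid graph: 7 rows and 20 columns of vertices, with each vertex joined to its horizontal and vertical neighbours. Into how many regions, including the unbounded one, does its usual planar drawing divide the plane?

115

The grid has V = 7·20 = 140 vertices and E = 7·19 + 20·6 = 253 edges.
F = 2 − V + E = 2 − 140 + 253 = 115.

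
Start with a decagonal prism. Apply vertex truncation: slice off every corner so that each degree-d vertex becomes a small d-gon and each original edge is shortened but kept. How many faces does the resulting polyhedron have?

The base solid has V = 20, E = 30, F = 12.
Truncation replaces each original edge-end by a new vertex, so V′ = 2E = 60.
Each original edge survives, and each old vertex of degree d contributes d new edges; summing degrees gives Σd = 2E, so E′ = E + 2E = 3E = 90.
Each original face survives and each original vertex becomes one new face: F′ = F + V = 32.

32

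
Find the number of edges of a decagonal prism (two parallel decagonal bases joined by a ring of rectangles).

30

A prism on an n-gon has two n-gon bases and n rectangular sides: V = 2·10 = 20, E = 3·10 = 30, F = 10 + 2 = 12.
Check: V − E + F = 20 − 30 + 12 = 2.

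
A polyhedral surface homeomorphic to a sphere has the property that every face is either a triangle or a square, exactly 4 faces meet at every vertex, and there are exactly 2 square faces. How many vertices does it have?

8

Let x be the number of triangles; then F = 2 + x.
Edge–face incidences: 2E = 4·2 + 3·x = 8 + 3x.
Every vertex has degree 4, so 4V = 2E.
Euler: V − E + F = 2 ⇒ (2E)/4 − E + (2 + x) = 2.
Multiply by 8: 2·(2E) − 4·(2E) + 8·(2 + x) = 16, i.e. 16 + 8x − 2·(8 + 3x) = 16.
Collecting terms: 2x = 16, so x = 8.
Then 2E = 8 + 3·8 = 32, so E = 16, V = 2E/4 = 8, F = 2 + 8 = 10.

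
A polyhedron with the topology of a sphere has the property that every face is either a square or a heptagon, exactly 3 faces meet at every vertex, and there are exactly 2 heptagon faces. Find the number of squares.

Let x be the number of squares; then F = 2 + x.
Edge–face incidences: 2E = 7·2 + 4·x = 14 + 4x.
Every vertex has degree 3, so 3V = 2E.
Euler: V − E + F = 2 ⇒ (2E)/3 − E + (2 + x) = 2.
Multiply by 6: 2·(2E) − 3·(2E) + 6·(2 + x) = 12, i.e. 12 + 6x − (14 + 4x) = 12.
Collecting terms: 2x − 2 = 12, so 2x = 14, so x = 7.
Then 2E = 14 + 4·7 = 42, so E = 21, V = 2E/3 = 14, F = 2 + 7 = 9.

7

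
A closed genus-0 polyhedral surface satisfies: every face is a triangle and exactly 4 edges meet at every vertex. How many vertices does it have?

Each face has 3 edges and each edge borders two faces, so 2E = 3F.
Each vertex has degree 4, so 4V = 2E and hence V = 3F/4.
Euler: V − E + F = 2 ⇒ (3F/4) − (3F/2) + F = 2.
Multiply by 8: (6 − 12 + 8)F = 16, i.e. 2F = 16.
So F = 8, E = 3·8/2 = 12, V = 3·8/4 = 6.

6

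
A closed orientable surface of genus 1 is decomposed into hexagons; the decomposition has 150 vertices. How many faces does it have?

χ = 2 − 2·1 = 0, and every face is a hexagon so 6F = 2E.
V − E + F = 0 with E = 6F/2 gives 150 − (6/2 − 1)·F = 0, so F = 75 and E = 225.

75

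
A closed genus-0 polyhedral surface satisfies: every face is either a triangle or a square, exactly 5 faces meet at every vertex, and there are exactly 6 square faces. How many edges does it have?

60

Let x be the number of triangles; then F = 6 + x.
Edge–face incidences: 2E = 4·6 + 3·x = 24 + 3x.
Every vertex has degree 5, so 5V = 2E.
Euler: V − E + F = 2 ⇒ (2E)/5 − E + (6 + x) = 2.
Multiply by 10: 2·(2E) − 5·(2E) + 10·(6 + x) = 20, i.e. 60 + 10x − 3·(24 + 3x) = 20.
Collecting terms: x − 12 = 20, so x = 32.
Then 2E = 24 + 3·32 = 120, so E = 60, V = 2E/5 = 24, F = 6 + 32 = 38.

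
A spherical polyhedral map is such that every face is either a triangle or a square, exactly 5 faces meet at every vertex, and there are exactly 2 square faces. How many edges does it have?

Let x be the number of triangles; then F = 2 + x.
Edge–face incidences: 2E = 4·2 + 3·x = 8 + 3x.
Every vertex has degree 5, so 5V = 2E.
Euler: V − E + F = 2 ⇒ (2E)/5 − E + (2 + x) = 2.
Multiply by 10: 2·(2E) − 5·(2E) + 10·(2 + x) = 20, i.e. 20 + 10x − 3·(8 + 3x) = 20.
Collecting terms: x − 4 = 20, so x = 24.
Then 2E = 8 + 3·24 = 80, so E = 40, V = 2E/5 = 16, F = 2 + 24 = 26.

40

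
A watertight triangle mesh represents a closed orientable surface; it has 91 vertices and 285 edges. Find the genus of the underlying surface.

3

Every face is a triangle and each edge borders two faces, so 3F = 2·285, giving F = 190.
χ = V − E + F = 91 − 285 + 190 = -4.
For a closed orientable surface χ = 2 − 2g, so g = (2 − (-4))/2 = 3.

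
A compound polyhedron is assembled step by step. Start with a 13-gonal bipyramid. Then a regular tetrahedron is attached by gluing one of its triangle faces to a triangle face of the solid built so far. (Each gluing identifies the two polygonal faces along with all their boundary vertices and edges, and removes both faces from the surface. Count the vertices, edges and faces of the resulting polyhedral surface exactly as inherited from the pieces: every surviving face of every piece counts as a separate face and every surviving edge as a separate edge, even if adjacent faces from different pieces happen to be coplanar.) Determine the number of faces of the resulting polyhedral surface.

A 13-gonal bipyramid: V=15, E=39, F=26.
Attach a regular tetrahedron (V=4, E=6, F=4) along a 3-gon: merge 3 vertices and 3 edges, delete both glued faces → V=16, E=42, F=28.
Check: V − E + F = 16 − 42 + 28 = 2.

28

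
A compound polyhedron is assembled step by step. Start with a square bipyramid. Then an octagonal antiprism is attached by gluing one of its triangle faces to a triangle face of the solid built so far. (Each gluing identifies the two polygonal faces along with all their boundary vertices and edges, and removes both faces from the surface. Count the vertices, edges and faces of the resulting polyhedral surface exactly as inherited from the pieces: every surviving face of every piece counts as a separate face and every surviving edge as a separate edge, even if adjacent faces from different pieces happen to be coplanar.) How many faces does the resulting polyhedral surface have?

A square bipyramid: V=6, E=12, F=8.
Attach an octagonal antiprism (V=16, E=32, F=18) along a 3-gon: merge 3 vertices and 3 edges, delete both glued faces → V=19, E=41, F=24.
Check: V − E + F = 19 − 41 + 24 = 2.

24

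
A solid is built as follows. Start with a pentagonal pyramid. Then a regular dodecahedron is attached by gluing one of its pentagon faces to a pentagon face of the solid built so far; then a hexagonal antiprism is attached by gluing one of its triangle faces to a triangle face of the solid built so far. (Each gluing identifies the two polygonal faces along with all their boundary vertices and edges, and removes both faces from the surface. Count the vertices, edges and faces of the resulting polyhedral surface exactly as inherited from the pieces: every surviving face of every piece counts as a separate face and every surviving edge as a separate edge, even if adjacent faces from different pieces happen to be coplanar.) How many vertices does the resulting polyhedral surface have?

A pentagonal pyramid: V=6, E=10, F=6.
Attach a regular dodecahedron (V=20, E=30, F=12) along a 5-gon: merge 5 vertices and 5 edges, delete both glued faces → V=21, E=35, F=16.
Attach a hexagonal antiprism (V=12, E=24, F=14) along a 3-gon: merge 3 vertices and 3 edges, delete both glued faces → V=30, E=56, F=28.
Check: V − E + F = 30 − 56 + 28 = 2.

30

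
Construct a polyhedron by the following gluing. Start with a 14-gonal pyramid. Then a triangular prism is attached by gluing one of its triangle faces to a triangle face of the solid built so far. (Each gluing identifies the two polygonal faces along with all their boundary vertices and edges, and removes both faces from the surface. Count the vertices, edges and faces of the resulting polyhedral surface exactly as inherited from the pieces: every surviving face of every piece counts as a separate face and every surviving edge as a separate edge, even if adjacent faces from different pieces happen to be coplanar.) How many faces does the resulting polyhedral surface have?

18

A 14-gonal pyramid: V=15, E=28, F=15.
Attach a triangular prism (V=6, E=9, F=5) along a 3-gon: merge 3 vertices and 3 edges, delete both glued faces → V=18, E=34, F=18.
Check: V − E + F = 18 − 34 + 18 = 2.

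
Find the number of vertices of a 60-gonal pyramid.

61

A pyramid on an n-gon base has one n-gon and n triangles: V = 60 + 1 = 61, E = 2·60 = 120, F = 60 + 1 = 61.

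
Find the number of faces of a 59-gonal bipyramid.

A bipyramid over an n-gon has 2n triangular faces and n + 2 vertices: V = 59 + 2 = 61, E = 3·59 = 177, F = 2·59 = 118.

118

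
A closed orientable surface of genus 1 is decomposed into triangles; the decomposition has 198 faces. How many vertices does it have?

χ = 2 − 2·1 = 0, and every face is a triangle so 3F = 2E.
E = 3·198/2 = 297. Then V = 0 + E − F = 0 + 297 − 198 = 99.

99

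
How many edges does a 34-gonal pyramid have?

A pyramid on an n-gon base has one n-gon and n triangles: V = 34 + 1 = 35, E = 2·34 = 68, F = 34 + 1 = 35.
Check: V − E + F = 35 − 68 + 35 = 2.

68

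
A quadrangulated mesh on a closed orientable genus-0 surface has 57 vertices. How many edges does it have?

110

χ = 2 − 2·0 = 2, and every face is a square so 4F = 2E.
V − E + F = 2 with E = 4F/2 gives 57 − (4/2 − 1)·F = 2, so F = 55 and E = 110.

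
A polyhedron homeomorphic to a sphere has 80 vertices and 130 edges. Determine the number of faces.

52

Here V − E + F = 2.
F = 2 − V + E = 2 − 80 + 130 = 52.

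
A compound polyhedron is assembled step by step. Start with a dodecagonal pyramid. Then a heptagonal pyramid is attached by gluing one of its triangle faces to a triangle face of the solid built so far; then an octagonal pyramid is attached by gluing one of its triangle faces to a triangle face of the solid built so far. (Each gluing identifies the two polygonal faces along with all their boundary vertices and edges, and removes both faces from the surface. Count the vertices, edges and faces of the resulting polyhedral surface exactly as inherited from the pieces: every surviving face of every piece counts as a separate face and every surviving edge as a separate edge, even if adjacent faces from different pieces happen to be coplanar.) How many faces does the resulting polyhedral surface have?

A dodecagonal pyramid: V=13, E=24, F=13.
Attach a heptagonal pyramid (V=8, E=14, F=8) along a 3-gon: merge 3 vertices and 3 edges, delete both glued faces → V=18, E=35, F=19.
Attach an octagonal pyramid (V=9, E=16, F=9) along a 3-gon: merge 3 vertices and 3 edges, delete both glued faces → V=24, E=48, F=26.
Check: V − E + F = 24 − 48 + 26 = 2.

26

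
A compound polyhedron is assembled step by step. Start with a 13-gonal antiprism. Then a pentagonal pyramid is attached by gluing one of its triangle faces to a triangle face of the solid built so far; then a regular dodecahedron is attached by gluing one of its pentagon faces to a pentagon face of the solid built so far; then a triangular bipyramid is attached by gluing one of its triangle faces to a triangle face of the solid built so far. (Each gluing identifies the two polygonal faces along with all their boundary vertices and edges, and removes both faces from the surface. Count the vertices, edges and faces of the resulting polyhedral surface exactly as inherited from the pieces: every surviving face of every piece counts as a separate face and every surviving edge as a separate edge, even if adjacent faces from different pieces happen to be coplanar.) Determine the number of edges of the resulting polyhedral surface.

A 13-gonal antiprism: V=26, E=52, F=28.
Attach a pentagonal pyramid (V=6, E=10, F=6) along a 3-gon: merge 3 vertices and 3 edges, delete both glued faces → V=29, E=59, F=32.
Attach a regular dodecahedron (V=20, E=30, F=12) along a 5-gon: merge 5 vertices and 5 edges, delete both glued faces → V=44, E=84, F=42.
Attach a triangular bipyramid (V=5, E=9, F=6) along a 3-gon: merge 3 vertices and 3 edges, delete both glued faces → V=46, E=90, F=46.
Check: V − E + F = 46 − 90 + 46 = 2.

90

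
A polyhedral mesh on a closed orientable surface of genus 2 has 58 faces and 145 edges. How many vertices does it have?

85

For a closed orientable surface of genus 2, χ = 2 − 2·2 = -2.
V = -2 + E − F = -2 + 145 − 58 = 85.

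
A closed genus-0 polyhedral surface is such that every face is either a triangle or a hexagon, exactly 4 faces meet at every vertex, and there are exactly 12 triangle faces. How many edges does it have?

24

Let x be the number of hexagons; then F = 12 + x.
Edge–face incidences: 2E = 3·12 + 6·x = 36 + 6x.
Every vertex has degree 4, so 4V = 2E.
Euler: V − E + F = 2 ⇒ (2E)/4 − E + (12 + x) = 2.
Multiply by 8: 2·(2E) − 4·(2E) + 8·(12 + x) = 16, i.e. 96 + 8x − 2·(36 + 6x) = 16.
Collecting terms: −4x + 24 = 16, so −4x = −8, so x = 2.
Then 2E = 36 + 6·2 = 48, so E = 24, V = 2E/4 = 12, F = 12 + 2 = 14.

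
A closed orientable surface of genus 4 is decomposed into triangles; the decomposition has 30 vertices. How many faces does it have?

72

χ = 2 − 2·4 = -6, and every face is a triangle so 3F = 2E.
V − E + F = -6 with E = 3F/2 gives 30 − (3/2 − 1)·F = -6, so F = 72 and E = 108.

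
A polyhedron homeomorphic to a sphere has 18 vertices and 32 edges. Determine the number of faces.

Here V − E + F = 2.
F = 2 − V + E = 2 − 18 + 32 = 16.

16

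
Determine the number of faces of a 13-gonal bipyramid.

26

A bipyramid over an n-gon has 2n triangular faces and n + 2 vertices: V = 13 + 2 = 15, E = 3·13 = 39, F = 2·13 = 26.
Check: V − E + F = 15 − 39 + 26 = 2.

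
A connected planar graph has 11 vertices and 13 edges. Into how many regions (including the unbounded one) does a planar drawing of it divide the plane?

4

Euler's formula for a connected plane graph: V − E + F = 2, so F = 2 − 11 + 13 = 4.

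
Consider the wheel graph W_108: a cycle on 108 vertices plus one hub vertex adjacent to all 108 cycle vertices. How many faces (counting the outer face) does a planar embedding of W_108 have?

109

W_108 has V = 108 + 1 = 109 vertices and E = 2·108 = 216 edges.
By Euler's formula F = 2 − V + E = 2 − 109 + 216 = 109.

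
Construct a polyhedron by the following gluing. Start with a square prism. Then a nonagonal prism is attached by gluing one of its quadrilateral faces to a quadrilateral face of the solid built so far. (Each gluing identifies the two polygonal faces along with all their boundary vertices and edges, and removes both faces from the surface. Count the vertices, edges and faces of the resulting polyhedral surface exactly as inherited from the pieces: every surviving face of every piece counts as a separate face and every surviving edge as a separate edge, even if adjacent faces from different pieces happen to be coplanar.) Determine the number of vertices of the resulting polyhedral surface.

A square prism: V=8, E=12, F=6.
Attach a nonagonal prism (V=18, E=27, F=11) along a 4-gon: merge 4 vertices and 4 edges, delete both glued faces → V=22, E=35, F=15.
Check: V − E + F = 22 − 35 + 15 = 2.

22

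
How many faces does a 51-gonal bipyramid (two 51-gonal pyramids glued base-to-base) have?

102

A bipyramid over an n-gon has 2n triangular faces and n + 2 vertices: V = 51 + 2 = 53, E = 3·51 = 153, F = 2·51 = 102.
Check: V − E + F = 53 − 153 + 102 = 2.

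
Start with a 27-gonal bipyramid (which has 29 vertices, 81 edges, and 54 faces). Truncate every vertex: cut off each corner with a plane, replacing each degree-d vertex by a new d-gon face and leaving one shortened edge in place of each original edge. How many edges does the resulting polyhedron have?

Truncation replaces each original edge-end by a new vertex, so V′ = 2E = 162.
Each original edge survives, and each old vertex of degree d contributes d new edges; summing degrees gives Σd = 2E, so E′ = E + 2E = 3E = 243.
Each original face survives and each original vertex becomes one new face: F′ = F + V = 83.

243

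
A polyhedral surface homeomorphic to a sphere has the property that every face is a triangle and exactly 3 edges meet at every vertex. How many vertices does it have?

4

Each face has 3 edges and each edge borders two faces, so 2E = 3F.
Each vertex has degree 3, so 3V = 2E and hence V = 3F/3.
Euler: V − E + F = 2 ⇒ (3F/3) − (3F/2) + F = 2.
Multiply by 6: (6 − 9 + 6)F = 12, i.e. 3F = 12.
So F = 4, E = 3·4/2 = 6, V = 3·4/3 = 4.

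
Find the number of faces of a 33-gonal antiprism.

68

An antiprism on an n-gon has two n-gon caps and 2n triangles: V = 2·33 = 66, E = 4·33 = 132, F = 2·33 + 2 = 68.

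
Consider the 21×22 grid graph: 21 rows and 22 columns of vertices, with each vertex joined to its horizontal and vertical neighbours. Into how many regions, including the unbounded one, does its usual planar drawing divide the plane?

421

The grid has V = 21·22 = 462 vertices and E = 21·21 + 22·20 = 881 edges.
F = 2 − V + E = 2 − 462 + 881 = 421.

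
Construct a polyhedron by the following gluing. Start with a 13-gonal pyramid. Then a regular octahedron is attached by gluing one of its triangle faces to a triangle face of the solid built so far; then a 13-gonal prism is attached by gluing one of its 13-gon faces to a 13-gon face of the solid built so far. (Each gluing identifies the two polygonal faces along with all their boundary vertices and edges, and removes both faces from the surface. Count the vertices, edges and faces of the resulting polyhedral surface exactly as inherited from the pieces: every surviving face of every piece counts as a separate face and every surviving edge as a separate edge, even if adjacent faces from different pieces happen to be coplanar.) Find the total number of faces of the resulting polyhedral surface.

33

A 13-gonal pyramid: V=14, E=26, F=14.
Attach a regular octahedron (V=6, E=12, F=8) along a 3-gon: merge 3 vertices and 3 edges, delete both glued faces → V=17, E=35, F=20.
Attach a 13-gonal prism (V=26, E=39, F=15) along a 13-gon: merge 13 vertices and 13 edges, delete both glued faces → V=30, E=61, F=33.
Check: V − E + F = 30 − 61 + 33 = 2.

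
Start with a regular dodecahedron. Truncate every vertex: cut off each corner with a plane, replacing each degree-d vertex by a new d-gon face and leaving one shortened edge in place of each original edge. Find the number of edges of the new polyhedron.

The base solid has V = 20, E = 30, F = 12.
Truncation replaces each original edge-end by a new vertex, so V′ = 2E = 60.
Each original edge survives, and each old vertex of degree d contributes d new edges; summing degrees gives Σd = 2E, so E′ = E + 2E = 3E = 90.
Each original face survives and each original vertex becomes one new face: F′ = F + V = 32.

90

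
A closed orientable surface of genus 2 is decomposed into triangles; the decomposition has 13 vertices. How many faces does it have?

30

χ = 2 − 2·2 = -2, and every face is a triangle so 3F = 2E.
V − E + F = -2 with E = 3F/2 gives 13 − (3/2 − 1)·F = -2, so F = 30 and E = 45.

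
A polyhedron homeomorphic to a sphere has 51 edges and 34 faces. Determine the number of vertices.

Here V − E + F = 2.
V = 2 + E − F = 2 + 51 − 34 = 19.

19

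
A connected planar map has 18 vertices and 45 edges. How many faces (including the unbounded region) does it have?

Euler's formula for a connected plane graph: V − E + F = 2, so F = 2 − 18 + 45 = 29.

29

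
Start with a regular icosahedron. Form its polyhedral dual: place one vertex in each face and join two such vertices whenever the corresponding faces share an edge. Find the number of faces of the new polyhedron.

The base solid has V = 12, E = 30, F = 20.
The dual swaps V and F and preserves E: V′ = F = 20, E′ = E = 30, F′ = V = 12.

12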